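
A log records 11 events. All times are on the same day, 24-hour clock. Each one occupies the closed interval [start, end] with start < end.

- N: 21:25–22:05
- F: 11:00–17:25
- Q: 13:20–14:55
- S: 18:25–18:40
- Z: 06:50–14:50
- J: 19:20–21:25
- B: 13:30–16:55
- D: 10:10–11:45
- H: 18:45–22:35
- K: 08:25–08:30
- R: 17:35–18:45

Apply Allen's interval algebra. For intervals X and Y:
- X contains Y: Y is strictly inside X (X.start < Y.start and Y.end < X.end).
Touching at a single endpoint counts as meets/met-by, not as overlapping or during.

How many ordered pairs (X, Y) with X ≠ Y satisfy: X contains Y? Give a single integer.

7

Checking all 110 ordered pairs for relation 'contains'; matching pairs in alphabetical order:
(F, B): F contains B ✓
(F, Q): F contains Q ✓
(H, J): H contains J ✓
(H, N): H contains N ✓
(R, S): R contains S ✓
(Z, D): Z contains D ✓
(Z, K): Z contains K ✓
Count: 7.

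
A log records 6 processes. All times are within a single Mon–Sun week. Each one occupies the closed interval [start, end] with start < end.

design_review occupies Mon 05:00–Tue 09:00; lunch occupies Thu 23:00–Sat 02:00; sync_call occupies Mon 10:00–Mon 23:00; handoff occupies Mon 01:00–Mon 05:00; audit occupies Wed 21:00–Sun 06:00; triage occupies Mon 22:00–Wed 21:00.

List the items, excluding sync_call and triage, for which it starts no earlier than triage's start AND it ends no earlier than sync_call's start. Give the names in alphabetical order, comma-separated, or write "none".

Conditions: its start is no earlier than triage's start (X.start >= Mon 22:00) AND its end is no earlier than sync_call's start (X.end >= Mon 10:00).
audit: start Wed 21:00 >= Mon 22:00? ✓; end Sun 06:00 >= Mon 10:00? ✓ → yes.
design_review: start Mon 05:00 >= Mon 22:00? ✗; end Tue 09:00 >= Mon 10:00? ✓ → no.
handoff: start Mon 01:00 >= Mon 22:00? ✗; end Mon 05:00 >= Mon 10:00? ✗ → no.
lunch: start Thu 23:00 >= Mon 22:00? ✓; end Sat 02:00 >= Mon 10:00? ✓ → yes.
Result: audit, lunch.

audit, lunch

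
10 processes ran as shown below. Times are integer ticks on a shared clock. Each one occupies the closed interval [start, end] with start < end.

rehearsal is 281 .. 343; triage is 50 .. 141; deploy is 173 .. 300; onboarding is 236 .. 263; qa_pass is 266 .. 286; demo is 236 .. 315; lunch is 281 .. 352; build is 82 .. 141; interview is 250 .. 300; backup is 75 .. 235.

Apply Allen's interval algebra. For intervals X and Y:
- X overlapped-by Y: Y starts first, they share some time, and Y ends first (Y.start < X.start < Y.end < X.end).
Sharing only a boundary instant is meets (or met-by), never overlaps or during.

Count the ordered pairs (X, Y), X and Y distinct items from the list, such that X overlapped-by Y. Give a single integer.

12

Checking all 90 ordered pairs for relation 'overlapped-by'; matching pairs in alphabetical order:
(backup, triage): backup overlapped-by triage ✓
(demo, deploy): demo overlapped-by deploy ✓
(deploy, backup): deploy overlapped-by backup ✓
(interview, onboarding): interview overlapped-by onboarding ✓
(lunch, demo): lunch overlapped-by demo ✓
(lunch, deploy): lunch overlapped-by deploy ✓
(lunch, interview): lunch overlapped-by interview ✓
(lunch, qa_pass): lunch overlapped-by qa_pass ✓
(rehearsal, demo): rehearsal overlapped-by demo ✓
(rehearsal, deploy): rehearsal overlapped-by deploy ✓
(rehearsal, interview): rehearsal overlapped-by interview ✓
(rehearsal, qa_pass): rehearsal overlapped-by qa_pass ✓
Count: 12.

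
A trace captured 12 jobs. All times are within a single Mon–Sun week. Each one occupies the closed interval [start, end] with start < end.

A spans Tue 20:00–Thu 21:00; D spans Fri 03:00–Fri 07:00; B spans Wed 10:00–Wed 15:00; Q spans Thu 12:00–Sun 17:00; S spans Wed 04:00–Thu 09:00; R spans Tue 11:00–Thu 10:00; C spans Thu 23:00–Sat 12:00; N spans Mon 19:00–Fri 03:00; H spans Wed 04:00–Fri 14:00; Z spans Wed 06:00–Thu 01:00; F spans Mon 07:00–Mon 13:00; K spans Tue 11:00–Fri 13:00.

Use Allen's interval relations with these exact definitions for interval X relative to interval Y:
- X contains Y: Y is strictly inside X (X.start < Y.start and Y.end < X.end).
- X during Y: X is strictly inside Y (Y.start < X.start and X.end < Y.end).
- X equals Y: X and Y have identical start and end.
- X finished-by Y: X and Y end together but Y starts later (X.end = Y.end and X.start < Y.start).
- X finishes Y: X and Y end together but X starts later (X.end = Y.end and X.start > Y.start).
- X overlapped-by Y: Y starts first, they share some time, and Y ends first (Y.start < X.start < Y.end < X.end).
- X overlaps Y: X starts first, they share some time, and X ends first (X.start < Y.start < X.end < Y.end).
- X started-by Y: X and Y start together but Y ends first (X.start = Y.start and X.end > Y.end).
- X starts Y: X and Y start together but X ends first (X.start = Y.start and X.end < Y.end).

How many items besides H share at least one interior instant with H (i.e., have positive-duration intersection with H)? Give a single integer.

Target H = [Wed 04:00, Fri 14:00].
A [Tue 20:00, Thu 21:00] → overlaps → counts.
B [Wed 10:00, Wed 15:00] → during → counts.
C [Thu 23:00, Sat 12:00] → overlapped-by → counts.
D [Fri 03:00, Fri 07:00] → during → counts.
F [Mon 07:00, Mon 13:00] → before → no.
K [Tue 11:00, Fri 13:00] → overlaps → counts.
N [Mon 19:00, Fri 03:00] → overlaps → counts.
Q [Thu 12:00, Sun 17:00] → overlapped-by → counts.
R [Tue 11:00, Thu 10:00] → overlaps → counts.
S [Wed 04:00, Thu 09:00] → starts → counts.
Z [Wed 06:00, Thu 01:00] → during → counts.
Total: 10.

10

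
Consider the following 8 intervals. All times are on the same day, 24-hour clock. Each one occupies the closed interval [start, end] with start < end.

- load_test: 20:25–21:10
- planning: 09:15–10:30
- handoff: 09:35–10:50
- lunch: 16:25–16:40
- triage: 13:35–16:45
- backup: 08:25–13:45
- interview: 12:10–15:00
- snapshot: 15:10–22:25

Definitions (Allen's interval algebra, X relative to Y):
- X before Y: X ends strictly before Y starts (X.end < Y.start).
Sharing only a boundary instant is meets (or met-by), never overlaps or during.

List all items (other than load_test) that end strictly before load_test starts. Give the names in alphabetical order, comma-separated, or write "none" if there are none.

Target load_test = [20:25, 21:10].
backup [08:25, 13:45] → before → yes.
handoff [09:35, 10:50] → before → yes.
interview [12:10, 15:00] → before → yes.
lunch [16:25, 16:40] → before → yes.
planning [09:15, 10:30] → before → yes.
snapshot [15:10, 22:25] → contains → no.
triage [13:35, 16:45] → before → yes.
Result: backup, handoff, interview, lunch, planning, triage.

backup, handoff, interview, lunch, planning, triage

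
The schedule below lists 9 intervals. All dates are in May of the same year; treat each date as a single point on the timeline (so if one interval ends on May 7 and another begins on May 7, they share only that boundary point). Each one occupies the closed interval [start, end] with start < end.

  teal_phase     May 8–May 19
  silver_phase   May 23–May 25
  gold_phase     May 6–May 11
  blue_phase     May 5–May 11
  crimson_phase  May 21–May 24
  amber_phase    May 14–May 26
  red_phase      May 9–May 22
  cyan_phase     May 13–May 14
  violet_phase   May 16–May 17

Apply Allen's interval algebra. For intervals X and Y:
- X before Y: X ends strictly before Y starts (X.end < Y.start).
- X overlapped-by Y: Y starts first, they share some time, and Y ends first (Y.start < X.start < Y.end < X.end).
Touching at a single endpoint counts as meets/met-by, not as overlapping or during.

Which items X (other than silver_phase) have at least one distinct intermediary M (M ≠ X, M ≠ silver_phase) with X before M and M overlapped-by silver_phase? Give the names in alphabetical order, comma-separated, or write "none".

Target silver_phase = [May 23, May 25].
Intermediaries M with M overlapped-by silver_phase: none.
Union: none.

none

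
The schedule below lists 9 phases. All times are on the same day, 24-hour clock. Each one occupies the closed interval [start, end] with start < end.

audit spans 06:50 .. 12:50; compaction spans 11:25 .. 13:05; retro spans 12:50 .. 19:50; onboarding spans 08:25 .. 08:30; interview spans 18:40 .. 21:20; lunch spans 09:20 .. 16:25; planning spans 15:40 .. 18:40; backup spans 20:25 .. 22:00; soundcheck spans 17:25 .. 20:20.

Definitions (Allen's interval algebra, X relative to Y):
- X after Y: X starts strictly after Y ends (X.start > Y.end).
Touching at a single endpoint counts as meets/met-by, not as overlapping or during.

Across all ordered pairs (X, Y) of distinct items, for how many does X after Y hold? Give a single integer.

21

Checking all 72 ordered pairs for relation 'after'; matching pairs in alphabetical order:
(backup, audit): backup after audit ✓
(backup, compaction): backup after compaction ✓
(backup, lunch): backup after lunch ✓
(backup, onboarding): backup after onboarding ✓
(backup, planning): backup after planning ✓
(backup, retro): backup after retro ✓
(backup, soundcheck): backup after soundcheck ✓
(compaction, onboarding): compaction after onboarding ✓
(interview, audit): interview after audit ✓
(interview, compaction): interview after compaction ✓
(interview, lunch): interview after lunch ✓
(interview, onboarding): interview after onboarding ✓
(lunch, onboarding): lunch after onboarding ✓
(planning, audit): planning after audit ✓
(planning, compaction): planning after compaction ✓
(planning, onboarding): planning after onboarding ✓
(retro, onboarding): retro after onboarding ✓
(soundcheck, audit): soundcheck after audit ✓
(soundcheck, compaction): soundcheck after compaction ✓
(soundcheck, lunch): soundcheck after lunch ✓
(soundcheck, onboarding): soundcheck after onboarding ✓
Count: 21.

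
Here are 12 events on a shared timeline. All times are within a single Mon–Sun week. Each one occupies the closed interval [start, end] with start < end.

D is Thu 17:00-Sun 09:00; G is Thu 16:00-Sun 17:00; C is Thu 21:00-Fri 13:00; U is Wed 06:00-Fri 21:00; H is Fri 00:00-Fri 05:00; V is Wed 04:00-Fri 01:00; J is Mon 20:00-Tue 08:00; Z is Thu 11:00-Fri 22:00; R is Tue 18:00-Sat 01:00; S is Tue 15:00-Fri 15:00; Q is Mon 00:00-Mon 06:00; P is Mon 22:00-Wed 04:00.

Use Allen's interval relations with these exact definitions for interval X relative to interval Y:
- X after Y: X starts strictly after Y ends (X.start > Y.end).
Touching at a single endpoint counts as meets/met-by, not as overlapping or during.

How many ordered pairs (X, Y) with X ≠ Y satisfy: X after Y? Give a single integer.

26

Checking all 132 ordered pairs for relation 'after'; matching pairs in alphabetical order:
(C, J): C after J ✓
(C, P): C after P ✓
(C, Q): C after Q ✓
(D, J): D after J ✓
(D, P): D after P ✓
(D, Q): D after Q ✓
(G, J): G after J ✓
(G, P): G after P ✓
(G, Q): G after Q ✓
(H, J): H after J ✓
(H, P): H after P ✓
(H, Q): H after Q ✓
(J, Q): J after Q ✓
(P, Q): P after Q ✓
(R, J): R after J ✓
(R, Q): R after Q ✓
(S, J): S after J ✓
(S, Q): S after Q ✓
(U, J): U after J ✓
(U, P): U after P ✓
(U, Q): U after Q ✓
(V, J): V after J ✓
(V, Q): V after Q ✓
(Z, J): Z after J ✓
... plus 2 further pairs not listed.
Count: 26.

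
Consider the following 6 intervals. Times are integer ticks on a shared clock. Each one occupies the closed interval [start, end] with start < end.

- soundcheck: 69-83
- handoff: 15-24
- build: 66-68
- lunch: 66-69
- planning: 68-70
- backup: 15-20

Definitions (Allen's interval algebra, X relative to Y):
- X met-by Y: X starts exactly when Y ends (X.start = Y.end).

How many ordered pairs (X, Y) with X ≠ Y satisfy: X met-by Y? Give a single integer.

Checking all 30 ordered pairs for relation 'met-by'; matching pairs in alphabetical order:
(planning, build): planning met-by build ✓
(soundcheck, lunch): soundcheck met-by lunch ✓
Count: 2.

2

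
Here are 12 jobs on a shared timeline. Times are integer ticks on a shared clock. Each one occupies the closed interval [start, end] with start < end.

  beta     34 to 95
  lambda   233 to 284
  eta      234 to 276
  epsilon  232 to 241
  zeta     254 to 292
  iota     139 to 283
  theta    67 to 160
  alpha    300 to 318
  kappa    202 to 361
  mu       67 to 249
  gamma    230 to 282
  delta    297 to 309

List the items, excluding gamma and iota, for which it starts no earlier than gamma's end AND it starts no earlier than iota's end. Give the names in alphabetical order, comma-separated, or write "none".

alpha, delta

Conditions: its start is no earlier than gamma's end (X.start >= 282) AND its start is no earlier than iota's end (X.start >= 283).
alpha: start 300 >= 282? ✓; start 300 >= 283? ✓ → yes.
beta: start 34 >= 282? ✗; start 34 >= 283? ✗ → no.
delta: start 297 >= 282? ✓; start 297 >= 283? ✓ → yes.
epsilon: start 232 >= 282? ✗; start 232 >= 283? ✗ → no.
eta: start 234 >= 282? ✗; start 234 >= 283? ✗ → no.
kappa: start 202 >= 282? ✗; start 202 >= 283? ✗ → no.
lambda: start 233 >= 282? ✗; start 233 >= 283? ✗ → no.
mu: start 67 >= 282? ✗; start 67 >= 283? ✗ → no.
theta: start 67 >= 282? ✗; start 67 >= 283? ✗ → no.
zeta: start 254 >= 282? ✗; start 254 >= 283? ✗ → no.
Result: alpha, delta.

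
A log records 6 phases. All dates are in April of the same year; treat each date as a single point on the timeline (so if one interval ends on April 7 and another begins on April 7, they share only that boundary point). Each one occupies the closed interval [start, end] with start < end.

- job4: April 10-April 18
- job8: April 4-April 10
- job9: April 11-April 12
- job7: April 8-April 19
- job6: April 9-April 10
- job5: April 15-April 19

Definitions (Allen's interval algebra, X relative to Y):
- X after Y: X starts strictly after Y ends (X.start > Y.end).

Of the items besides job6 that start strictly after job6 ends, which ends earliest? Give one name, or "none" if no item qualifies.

job9

Target job6 = [April 9, April 10].
job4 [April 10, April 18] → met-by → excluded.
job5 [April 15, April 19] → after → candidate.
job7 [April 8, April 19] → contains → excluded.
job8 [April 4, April 10] → finished-by → excluded.
job9 [April 11, April 12] → after → candidate.
Among candidates, earliest end is April 12 → job9.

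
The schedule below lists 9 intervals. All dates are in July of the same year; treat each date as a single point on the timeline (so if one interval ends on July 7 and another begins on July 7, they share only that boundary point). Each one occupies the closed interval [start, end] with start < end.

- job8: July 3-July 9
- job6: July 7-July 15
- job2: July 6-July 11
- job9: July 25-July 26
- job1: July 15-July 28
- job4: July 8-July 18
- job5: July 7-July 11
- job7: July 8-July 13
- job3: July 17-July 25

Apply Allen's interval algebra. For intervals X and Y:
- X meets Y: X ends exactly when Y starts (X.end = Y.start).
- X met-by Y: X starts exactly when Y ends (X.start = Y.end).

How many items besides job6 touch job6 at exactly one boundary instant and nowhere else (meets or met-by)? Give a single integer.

1

Target job6 = [July 7, July 15].
job1 [July 15, July 28] → met-by → counts.
job2 [July 6, July 11] → overlaps → no.
job3 [July 17, July 25] → after → no.
job4 [July 8, July 18] → overlapped-by → no.
job5 [July 7, July 11] → starts → no.
job7 [July 8, July 13] → during → no.
job8 [July 3, July 9] → overlaps → no.
job9 [July 25, July 26] → after → no.
Total: 1.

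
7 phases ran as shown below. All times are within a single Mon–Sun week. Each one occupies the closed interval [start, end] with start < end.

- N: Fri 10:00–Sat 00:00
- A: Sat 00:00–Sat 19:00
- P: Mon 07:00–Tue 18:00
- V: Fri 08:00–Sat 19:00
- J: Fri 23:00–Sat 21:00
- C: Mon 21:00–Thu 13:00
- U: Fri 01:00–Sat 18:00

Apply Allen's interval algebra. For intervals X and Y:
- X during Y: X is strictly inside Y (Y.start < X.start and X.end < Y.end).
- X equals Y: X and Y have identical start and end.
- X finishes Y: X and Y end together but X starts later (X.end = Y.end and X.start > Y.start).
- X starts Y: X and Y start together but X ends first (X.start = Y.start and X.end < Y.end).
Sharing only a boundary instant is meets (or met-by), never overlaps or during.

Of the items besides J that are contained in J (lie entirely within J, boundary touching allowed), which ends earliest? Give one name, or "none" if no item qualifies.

Target J = [Fri 23:00, Sat 21:00].
A [Sat 00:00, Sat 19:00] → during → candidate.
C [Mon 21:00, Thu 13:00] → before → excluded.
N [Fri 10:00, Sat 00:00] → overlaps → excluded.
P [Mon 07:00, Tue 18:00] → before → excluded.
U [Fri 01:00, Sat 18:00] → overlaps → excluded.
V [Fri 08:00, Sat 19:00] → overlaps → excluded.
Among candidates, earliest end is Sat 19:00 → A.

A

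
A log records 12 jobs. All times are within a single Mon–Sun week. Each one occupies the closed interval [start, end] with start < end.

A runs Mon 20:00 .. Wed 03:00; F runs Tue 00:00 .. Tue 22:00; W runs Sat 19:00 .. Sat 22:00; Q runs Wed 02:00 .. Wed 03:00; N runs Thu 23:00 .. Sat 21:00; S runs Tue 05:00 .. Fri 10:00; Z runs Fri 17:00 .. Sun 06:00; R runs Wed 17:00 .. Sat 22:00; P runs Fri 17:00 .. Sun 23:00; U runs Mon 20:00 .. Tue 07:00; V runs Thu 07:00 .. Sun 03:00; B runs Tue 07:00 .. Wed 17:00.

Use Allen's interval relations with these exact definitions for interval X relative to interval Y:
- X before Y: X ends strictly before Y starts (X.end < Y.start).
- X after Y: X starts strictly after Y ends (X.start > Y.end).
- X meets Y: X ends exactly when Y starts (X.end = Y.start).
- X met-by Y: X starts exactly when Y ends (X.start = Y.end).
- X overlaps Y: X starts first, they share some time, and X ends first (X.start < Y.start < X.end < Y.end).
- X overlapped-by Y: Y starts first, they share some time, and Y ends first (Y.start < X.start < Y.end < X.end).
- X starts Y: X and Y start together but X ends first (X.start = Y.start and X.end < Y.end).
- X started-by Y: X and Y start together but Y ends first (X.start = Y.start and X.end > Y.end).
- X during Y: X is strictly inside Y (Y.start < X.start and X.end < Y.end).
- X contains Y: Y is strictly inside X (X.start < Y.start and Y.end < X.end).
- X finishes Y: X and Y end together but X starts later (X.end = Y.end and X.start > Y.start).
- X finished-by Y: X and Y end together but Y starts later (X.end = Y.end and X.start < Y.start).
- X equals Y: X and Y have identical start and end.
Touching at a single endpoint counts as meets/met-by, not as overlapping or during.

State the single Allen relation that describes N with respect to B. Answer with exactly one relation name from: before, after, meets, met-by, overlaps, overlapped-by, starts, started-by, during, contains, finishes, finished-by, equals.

after

N = [Thu 23:00, Sat 21:00]; B = [Tue 07:00, Wed 17:00].
Compare endpoints: N.start > B.start, N.start > B.end, N.end > B.start, N.end > B.end.
That pattern is 'after'.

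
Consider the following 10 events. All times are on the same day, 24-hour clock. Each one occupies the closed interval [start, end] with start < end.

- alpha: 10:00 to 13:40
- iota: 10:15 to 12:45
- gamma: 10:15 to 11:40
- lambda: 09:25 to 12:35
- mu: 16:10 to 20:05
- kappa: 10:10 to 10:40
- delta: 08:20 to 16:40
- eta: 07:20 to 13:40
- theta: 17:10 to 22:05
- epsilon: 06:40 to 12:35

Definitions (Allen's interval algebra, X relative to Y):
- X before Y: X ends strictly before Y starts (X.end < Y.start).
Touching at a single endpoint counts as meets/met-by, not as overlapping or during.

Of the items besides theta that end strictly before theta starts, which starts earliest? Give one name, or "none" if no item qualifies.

Target theta = [17:10, 22:05].
alpha [10:00, 13:40] → before → candidate.
delta [08:20, 16:40] → before → candidate.
epsilon [06:40, 12:35] → before → candidate.
eta [07:20, 13:40] → before → candidate.
gamma [10:15, 11:40] → before → candidate.
iota [10:15, 12:45] → before → candidate.
kappa [10:10, 10:40] → before → candidate.
lambda [09:25, 12:35] → before → candidate.
mu [16:10, 20:05] → overlaps → excluded.
Among candidates, earliest start is 06:40 → epsilon.

epsilon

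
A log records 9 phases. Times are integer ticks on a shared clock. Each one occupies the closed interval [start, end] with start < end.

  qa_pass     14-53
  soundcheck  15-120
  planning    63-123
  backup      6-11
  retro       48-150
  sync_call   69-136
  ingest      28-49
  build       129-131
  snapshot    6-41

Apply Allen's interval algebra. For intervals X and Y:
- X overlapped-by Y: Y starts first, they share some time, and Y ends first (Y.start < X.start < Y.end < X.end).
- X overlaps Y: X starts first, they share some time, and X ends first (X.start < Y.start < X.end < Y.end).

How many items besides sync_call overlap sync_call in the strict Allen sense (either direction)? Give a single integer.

Target sync_call = [69, 136].
backup [6, 11] → before → no.
build [129, 131] → during → no.
ingest [28, 49] → before → no.
planning [63, 123] → overlaps → counts.
qa_pass [14, 53] → before → no.
retro [48, 150] → contains → no.
snapshot [6, 41] → before → no.
soundcheck [15, 120] → overlaps → counts.
Total: 2.

2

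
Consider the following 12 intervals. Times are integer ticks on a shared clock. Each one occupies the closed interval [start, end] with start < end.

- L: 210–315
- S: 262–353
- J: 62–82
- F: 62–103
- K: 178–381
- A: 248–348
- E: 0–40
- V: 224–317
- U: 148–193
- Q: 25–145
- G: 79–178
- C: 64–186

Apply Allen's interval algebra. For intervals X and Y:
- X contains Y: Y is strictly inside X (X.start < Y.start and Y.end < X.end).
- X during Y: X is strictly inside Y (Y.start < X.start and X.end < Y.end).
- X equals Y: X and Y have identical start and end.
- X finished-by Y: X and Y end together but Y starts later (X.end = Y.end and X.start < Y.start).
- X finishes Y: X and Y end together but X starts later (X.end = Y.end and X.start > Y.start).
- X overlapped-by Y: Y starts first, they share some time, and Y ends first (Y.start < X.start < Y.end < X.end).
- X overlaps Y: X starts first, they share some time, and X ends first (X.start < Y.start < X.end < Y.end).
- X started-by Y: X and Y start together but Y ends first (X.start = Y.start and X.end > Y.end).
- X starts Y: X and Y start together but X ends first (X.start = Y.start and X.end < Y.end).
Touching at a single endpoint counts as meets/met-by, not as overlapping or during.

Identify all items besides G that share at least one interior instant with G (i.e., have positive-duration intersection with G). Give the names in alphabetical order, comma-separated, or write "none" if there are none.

Target G = [79, 178].
A [248, 348] → after → no.
C [64, 186] → contains → yes.
E [0, 40] → before → no.
F [62, 103] → overlaps → yes.
J [62, 82] → overlaps → yes.
K [178, 381] → met-by → no.
L [210, 315] → after → no.
Q [25, 145] → overlaps → yes.
S [262, 353] → after → no.
U [148, 193] → overlapped-by → yes.
V [224, 317] → after → no.
Result: C, F, J, Q, U.

C, F, J, Q, U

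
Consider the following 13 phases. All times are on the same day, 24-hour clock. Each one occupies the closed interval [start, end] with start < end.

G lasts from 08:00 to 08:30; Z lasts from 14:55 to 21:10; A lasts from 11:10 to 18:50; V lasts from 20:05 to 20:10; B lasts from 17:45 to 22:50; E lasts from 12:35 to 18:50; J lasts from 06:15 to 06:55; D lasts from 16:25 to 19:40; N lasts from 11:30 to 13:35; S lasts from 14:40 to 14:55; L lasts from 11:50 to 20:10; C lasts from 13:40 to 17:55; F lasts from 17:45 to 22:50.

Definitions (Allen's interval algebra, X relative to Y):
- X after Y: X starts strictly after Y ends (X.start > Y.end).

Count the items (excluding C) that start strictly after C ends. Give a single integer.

1

Target C = [13:40, 17:55].
A [11:10, 18:50] → contains → no.
B [17:45, 22:50] → overlapped-by → no.
D [16:25, 19:40] → overlapped-by → no.
E [12:35, 18:50] → contains → no.
F [17:45, 22:50] → overlapped-by → no.
G [08:00, 08:30] → before → no.
J [06:15, 06:55] → before → no.
L [11:50, 20:10] → contains → no.
N [11:30, 13:35] → before → no.
S [14:40, 14:55] → during → no.
V [20:05, 20:10] → after → counts.
Z [14:55, 21:10] → overlapped-by → no.
Total: 1.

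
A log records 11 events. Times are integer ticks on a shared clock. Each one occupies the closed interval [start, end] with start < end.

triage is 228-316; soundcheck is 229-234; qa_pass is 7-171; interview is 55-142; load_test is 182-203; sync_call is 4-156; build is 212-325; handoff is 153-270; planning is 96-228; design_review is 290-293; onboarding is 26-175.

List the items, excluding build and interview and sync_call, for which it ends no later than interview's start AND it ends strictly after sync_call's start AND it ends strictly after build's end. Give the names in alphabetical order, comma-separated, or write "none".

none

Conditions: its end is no later than interview's start (X.end <= 55) AND its end is strictly after sync_call's start (X.end > 4) AND its end is strictly after build's end (X.end > 325).
design_review: end 293 <= 55? ✗; end 293 > 4? ✓; end 293 > 325? ✗ → no.
handoff: end 270 <= 55? ✗; end 270 > 4? ✓; end 270 > 325? ✗ → no.
load_test: end 203 <= 55? ✗; end 203 > 4? ✓; end 203 > 325? ✗ → no.
onboarding: end 175 <= 55? ✗; end 175 > 4? ✓; end 175 > 325? ✗ → no.
planning: end 228 <= 55? ✗; end 228 > 4? ✓; end 228 > 325? ✗ → no.
qa_pass: end 171 <= 55? ✗; end 171 > 4? ✓; end 171 > 325? ✗ → no.
soundcheck: end 234 <= 55? ✗; end 234 > 4? ✓; end 234 > 325? ✗ → no.
triage: end 316 <= 55? ✗; end 316 > 4? ✓; end 316 > 325? ✗ → no.
Result: none.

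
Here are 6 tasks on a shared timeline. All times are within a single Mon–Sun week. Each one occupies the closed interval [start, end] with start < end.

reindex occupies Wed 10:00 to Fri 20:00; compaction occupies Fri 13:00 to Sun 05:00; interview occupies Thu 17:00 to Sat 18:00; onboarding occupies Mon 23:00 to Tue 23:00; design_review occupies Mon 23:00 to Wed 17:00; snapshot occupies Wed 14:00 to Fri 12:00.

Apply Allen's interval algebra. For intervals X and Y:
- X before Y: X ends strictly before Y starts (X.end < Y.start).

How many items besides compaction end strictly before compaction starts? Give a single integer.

3

Target compaction = [Fri 13:00, Sun 05:00].
design_review [Mon 23:00, Wed 17:00] → before → counts.
interview [Thu 17:00, Sat 18:00] → overlaps → no.
onboarding [Mon 23:00, Tue 23:00] → before → counts.
reindex [Wed 10:00, Fri 20:00] → overlaps → no.
snapshot [Wed 14:00, Fri 12:00] → before → counts.
Total: 3.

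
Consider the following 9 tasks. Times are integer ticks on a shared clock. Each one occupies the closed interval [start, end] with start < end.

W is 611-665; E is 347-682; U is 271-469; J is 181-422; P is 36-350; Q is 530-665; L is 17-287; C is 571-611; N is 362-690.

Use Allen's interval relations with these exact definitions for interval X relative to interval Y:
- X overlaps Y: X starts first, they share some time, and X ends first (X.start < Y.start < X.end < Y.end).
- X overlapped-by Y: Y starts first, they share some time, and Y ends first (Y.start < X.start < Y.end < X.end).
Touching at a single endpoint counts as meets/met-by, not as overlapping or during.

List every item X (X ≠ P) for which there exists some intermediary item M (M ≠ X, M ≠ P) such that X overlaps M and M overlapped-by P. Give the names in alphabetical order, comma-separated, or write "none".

Target P = [36, 350].
Intermediaries M with M overlapped-by P: E, J, U.
Via E — items with X overlaps E: J, U.
Via J — items with X overlaps J: L.
Via U — items with X overlaps U: J, L.
Union: J, L, U.

J, L, U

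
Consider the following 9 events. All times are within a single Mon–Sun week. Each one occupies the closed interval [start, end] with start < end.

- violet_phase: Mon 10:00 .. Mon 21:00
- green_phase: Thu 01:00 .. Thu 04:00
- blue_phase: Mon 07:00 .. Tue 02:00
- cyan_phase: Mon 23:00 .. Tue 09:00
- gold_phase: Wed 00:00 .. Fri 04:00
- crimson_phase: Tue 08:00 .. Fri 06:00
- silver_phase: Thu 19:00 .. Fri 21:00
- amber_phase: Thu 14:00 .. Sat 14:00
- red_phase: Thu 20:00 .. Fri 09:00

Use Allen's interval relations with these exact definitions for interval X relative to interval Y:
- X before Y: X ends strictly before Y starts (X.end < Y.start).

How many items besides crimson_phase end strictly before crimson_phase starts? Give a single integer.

2

Target crimson_phase = [Tue 08:00, Fri 06:00].
amber_phase [Thu 14:00, Sat 14:00] → overlapped-by → no.
blue_phase [Mon 07:00, Tue 02:00] → before → counts.
cyan_phase [Mon 23:00, Tue 09:00] → overlaps → no.
gold_phase [Wed 00:00, Fri 04:00] → during → no.
green_phase [Thu 01:00, Thu 04:00] → during → no.
red_phase [Thu 20:00, Fri 09:00] → overlapped-by → no.
silver_phase [Thu 19:00, Fri 21:00] → overlapped-by → no.
violet_phase [Mon 10:00, Mon 21:00] → before → counts.
Total: 2.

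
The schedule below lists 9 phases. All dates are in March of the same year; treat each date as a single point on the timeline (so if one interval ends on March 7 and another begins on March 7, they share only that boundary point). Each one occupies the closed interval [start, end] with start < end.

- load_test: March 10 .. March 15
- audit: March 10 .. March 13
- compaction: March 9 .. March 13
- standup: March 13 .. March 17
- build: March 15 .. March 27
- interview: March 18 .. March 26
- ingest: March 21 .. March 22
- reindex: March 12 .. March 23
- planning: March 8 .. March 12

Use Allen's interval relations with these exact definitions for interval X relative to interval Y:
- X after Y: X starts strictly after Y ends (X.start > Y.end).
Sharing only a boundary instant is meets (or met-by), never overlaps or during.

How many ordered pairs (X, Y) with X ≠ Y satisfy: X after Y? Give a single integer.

Checking all 72 ordered pairs for relation 'after'; matching pairs in alphabetical order:
(build, audit): build after audit ✓
(build, compaction): build after compaction ✓
(build, planning): build after planning ✓
(ingest, audit): ingest after audit ✓
(ingest, compaction): ingest after compaction ✓
(ingest, load_test): ingest after load_test ✓
(ingest, planning): ingest after planning ✓
(ingest, standup): ingest after standup ✓
(interview, audit): interview after audit ✓
(interview, compaction): interview after compaction ✓
(interview, load_test): interview after load_test ✓
(interview, planning): interview after planning ✓
(interview, standup): interview after standup ✓
(standup, planning): standup after planning ✓
Count: 14.

14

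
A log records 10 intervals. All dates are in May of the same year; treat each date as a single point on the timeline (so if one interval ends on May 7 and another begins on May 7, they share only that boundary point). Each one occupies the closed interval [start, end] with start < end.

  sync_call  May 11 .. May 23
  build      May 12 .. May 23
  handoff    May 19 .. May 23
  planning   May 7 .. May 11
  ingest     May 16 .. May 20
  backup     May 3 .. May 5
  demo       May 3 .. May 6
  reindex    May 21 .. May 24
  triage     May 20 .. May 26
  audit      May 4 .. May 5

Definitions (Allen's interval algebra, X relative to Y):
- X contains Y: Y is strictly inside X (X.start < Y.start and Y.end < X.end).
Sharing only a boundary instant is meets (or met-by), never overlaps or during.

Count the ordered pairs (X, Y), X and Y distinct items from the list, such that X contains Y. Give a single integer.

Checking all 90 ordered pairs for relation 'contains'; matching pairs in alphabetical order:
(build, ingest): build contains ingest ✓
(demo, audit): demo contains audit ✓
(sync_call, ingest): sync_call contains ingest ✓
(triage, reindex): triage contains reindex ✓
Count: 4.

4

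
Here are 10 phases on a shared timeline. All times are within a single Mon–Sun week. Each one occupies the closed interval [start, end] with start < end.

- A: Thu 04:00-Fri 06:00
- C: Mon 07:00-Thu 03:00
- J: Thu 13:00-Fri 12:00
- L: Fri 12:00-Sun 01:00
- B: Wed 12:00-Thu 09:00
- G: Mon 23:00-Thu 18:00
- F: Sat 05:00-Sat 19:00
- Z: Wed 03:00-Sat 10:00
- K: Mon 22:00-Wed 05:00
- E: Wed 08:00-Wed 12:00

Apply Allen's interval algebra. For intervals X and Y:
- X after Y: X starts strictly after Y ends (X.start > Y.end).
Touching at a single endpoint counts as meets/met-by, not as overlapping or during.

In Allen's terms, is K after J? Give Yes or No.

No

K = [Mon 22:00, Wed 05:00], J = [Thu 13:00, Fri 12:00].
Actual relation of K to J: before.
Asked whether 'after' holds → No.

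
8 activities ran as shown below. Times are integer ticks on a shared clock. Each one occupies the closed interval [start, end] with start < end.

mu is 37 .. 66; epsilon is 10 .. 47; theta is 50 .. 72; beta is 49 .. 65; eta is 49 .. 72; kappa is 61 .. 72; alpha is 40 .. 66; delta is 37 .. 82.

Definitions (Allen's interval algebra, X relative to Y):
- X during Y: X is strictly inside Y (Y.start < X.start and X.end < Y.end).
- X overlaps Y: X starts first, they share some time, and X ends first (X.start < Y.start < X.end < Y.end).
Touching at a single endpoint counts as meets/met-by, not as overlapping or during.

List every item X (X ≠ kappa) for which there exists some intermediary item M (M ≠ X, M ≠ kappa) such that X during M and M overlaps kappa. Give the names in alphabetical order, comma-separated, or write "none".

beta

Target kappa = [61, 72].
Intermediaries M with M overlaps kappa: alpha, beta, mu.
Via alpha — items with X during alpha: beta.
Via beta — items with X during beta: none.
Via mu — items with X during mu: beta.
Union: beta.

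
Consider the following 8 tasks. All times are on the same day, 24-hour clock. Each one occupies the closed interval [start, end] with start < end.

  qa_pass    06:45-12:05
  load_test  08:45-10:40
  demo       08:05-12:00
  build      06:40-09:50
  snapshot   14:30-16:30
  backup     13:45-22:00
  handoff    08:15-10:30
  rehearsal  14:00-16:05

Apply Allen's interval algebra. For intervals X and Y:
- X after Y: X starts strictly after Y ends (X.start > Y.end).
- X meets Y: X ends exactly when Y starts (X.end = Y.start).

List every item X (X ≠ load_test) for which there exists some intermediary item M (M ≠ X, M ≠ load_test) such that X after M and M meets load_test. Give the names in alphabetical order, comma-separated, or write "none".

Target load_test = [08:45, 10:40].
Intermediaries M with M meets load_test: none.
Union: none.

none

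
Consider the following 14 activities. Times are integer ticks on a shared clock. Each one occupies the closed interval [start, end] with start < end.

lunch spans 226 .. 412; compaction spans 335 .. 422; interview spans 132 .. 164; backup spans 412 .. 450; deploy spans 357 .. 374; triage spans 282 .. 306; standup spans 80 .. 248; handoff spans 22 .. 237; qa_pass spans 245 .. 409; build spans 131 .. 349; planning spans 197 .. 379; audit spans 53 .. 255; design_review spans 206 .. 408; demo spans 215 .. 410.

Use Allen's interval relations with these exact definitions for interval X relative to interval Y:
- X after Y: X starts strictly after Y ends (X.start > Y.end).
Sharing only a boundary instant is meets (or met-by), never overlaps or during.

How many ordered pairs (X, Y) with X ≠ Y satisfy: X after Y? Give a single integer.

Checking all 182 ordered pairs for relation 'after'; matching pairs in alphabetical order:
(backup, audit): backup after audit ✓
(backup, build): backup after build ✓
(backup, demo): backup after demo ✓
(backup, deploy): backup after deploy ✓
(backup, design_review): backup after design_review ✓
(backup, handoff): backup after handoff ✓
(backup, interview): backup after interview ✓
(backup, planning): backup after planning ✓
(backup, qa_pass): backup after qa_pass ✓
(backup, standup): backup after standup ✓
(backup, triage): backup after triage ✓
(compaction, audit): compaction after audit ✓
(compaction, handoff): compaction after handoff ✓
(compaction, interview): compaction after interview ✓
(compaction, standup): compaction after standup ✓
(compaction, triage): compaction after triage ✓
(demo, interview): demo after interview ✓
(deploy, audit): deploy after audit ✓
(deploy, build): deploy after build ✓
(deploy, handoff): deploy after handoff ✓
(deploy, interview): deploy after interview ✓
(deploy, standup): deploy after standup ✓
(deploy, triage): deploy after triage ✓
(design_review, interview): design_review after interview ✓
... plus 8 further pairs not listed.
Count: 32.

32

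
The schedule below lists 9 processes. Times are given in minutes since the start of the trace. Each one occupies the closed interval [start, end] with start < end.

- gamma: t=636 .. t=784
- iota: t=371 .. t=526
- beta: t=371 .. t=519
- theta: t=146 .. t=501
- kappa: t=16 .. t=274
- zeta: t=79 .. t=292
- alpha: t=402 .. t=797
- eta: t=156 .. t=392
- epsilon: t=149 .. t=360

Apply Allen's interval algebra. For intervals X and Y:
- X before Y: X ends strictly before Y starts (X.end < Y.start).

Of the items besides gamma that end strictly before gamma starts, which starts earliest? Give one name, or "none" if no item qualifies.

Target gamma = [t=636, t=784].
alpha [t=402, t=797] → contains → excluded.
beta [t=371, t=519] → before → candidate.
epsilon [t=149, t=360] → before → candidate.
eta [t=156, t=392] → before → candidate.
iota [t=371, t=526] → before → candidate.
kappa [t=16, t=274] → before → candidate.
theta [t=146, t=501] → before → candidate.
zeta [t=79, t=292] → before → candidate.
Among candidates, earliest start is t=16 → kappa.

kappa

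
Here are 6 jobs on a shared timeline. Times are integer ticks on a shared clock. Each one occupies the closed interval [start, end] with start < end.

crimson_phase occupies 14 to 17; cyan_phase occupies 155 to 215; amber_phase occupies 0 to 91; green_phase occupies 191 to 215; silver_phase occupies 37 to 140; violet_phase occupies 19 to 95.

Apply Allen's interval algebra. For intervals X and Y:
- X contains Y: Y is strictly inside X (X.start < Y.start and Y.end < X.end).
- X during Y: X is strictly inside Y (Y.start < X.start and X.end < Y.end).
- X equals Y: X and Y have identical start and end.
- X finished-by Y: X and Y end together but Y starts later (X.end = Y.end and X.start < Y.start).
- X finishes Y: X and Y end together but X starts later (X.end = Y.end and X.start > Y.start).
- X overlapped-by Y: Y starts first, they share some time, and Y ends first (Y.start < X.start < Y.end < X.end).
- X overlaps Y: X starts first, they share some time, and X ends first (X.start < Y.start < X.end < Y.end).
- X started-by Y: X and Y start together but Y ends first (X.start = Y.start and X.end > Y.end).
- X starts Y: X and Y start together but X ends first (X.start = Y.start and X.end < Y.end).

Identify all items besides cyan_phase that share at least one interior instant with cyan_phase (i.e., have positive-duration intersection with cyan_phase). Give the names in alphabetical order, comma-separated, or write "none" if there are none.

Target cyan_phase = [155, 215].
amber_phase [0, 91] → before → no.
crimson_phase [14, 17] → before → no.
green_phase [191, 215] → finishes → yes.
silver_phase [37, 140] → before → no.
violet_phase [19, 95] → before → no.
Result: green_phase.

green_phase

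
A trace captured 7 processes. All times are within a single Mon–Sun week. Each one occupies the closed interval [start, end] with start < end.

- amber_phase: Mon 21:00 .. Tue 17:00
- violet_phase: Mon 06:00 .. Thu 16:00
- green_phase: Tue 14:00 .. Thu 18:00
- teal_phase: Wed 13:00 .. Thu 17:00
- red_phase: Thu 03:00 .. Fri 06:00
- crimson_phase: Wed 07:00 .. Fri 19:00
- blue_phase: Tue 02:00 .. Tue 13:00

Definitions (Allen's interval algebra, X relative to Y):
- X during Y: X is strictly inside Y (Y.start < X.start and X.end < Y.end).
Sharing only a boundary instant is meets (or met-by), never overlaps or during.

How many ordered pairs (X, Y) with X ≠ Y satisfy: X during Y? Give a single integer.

6

Checking all 42 ordered pairs for relation 'during'; matching pairs in alphabetical order:
(amber_phase, violet_phase): amber_phase during violet_phase ✓
(blue_phase, amber_phase): blue_phase during amber_phase ✓
(blue_phase, violet_phase): blue_phase during violet_phase ✓
(red_phase, crimson_phase): red_phase during crimson_phase ✓
(teal_phase, crimson_phase): teal_phase during crimson_phase ✓
(teal_phase, green_phase): teal_phase during green_phase ✓
Count: 6.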